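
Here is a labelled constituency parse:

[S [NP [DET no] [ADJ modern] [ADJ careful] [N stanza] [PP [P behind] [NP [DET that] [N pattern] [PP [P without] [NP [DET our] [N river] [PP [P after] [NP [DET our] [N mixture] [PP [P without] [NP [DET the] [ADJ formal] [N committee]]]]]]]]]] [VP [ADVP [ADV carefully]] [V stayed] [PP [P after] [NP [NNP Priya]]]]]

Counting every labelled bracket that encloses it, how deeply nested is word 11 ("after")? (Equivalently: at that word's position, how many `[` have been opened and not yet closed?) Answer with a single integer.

8

Path from the root down to the word: S → NP → PP → NP → PP → NP → PP → P. That is 8 enclosing brackets.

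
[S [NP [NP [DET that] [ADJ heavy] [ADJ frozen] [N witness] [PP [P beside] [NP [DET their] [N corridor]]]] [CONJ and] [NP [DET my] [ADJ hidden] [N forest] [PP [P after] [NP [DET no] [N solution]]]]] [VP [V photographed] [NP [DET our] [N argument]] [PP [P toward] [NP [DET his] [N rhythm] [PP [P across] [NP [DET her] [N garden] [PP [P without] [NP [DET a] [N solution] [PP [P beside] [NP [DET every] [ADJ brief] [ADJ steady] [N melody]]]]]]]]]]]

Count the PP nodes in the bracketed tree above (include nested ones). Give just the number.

6

Listing each PP by its span: [PP beside their corridor]; [PP after no solution]; [PP toward his rhythm across her garden without a solution beside every brief steady melody]; [PP across her garden without a solution beside every brief steady melody]; [PP without a solution beside every brief steady melody]; [PP beside every brief steady melody] — that makes 6.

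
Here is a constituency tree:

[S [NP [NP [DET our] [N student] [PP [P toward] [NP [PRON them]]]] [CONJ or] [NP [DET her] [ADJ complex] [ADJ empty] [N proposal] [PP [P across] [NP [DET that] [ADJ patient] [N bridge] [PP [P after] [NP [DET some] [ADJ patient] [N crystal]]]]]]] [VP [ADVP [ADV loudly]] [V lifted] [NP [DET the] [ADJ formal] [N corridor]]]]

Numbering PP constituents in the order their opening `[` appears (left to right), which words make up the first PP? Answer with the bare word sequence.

toward them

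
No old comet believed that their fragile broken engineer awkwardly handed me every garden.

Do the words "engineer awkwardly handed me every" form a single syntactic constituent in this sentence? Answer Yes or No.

No

"engineer" belongs to the noun phrase "their fragile broken engineer" while "every" belongs to the verb phrase "awkwardly handed me every garden"; a span that runs across that boundary is not a single phrase.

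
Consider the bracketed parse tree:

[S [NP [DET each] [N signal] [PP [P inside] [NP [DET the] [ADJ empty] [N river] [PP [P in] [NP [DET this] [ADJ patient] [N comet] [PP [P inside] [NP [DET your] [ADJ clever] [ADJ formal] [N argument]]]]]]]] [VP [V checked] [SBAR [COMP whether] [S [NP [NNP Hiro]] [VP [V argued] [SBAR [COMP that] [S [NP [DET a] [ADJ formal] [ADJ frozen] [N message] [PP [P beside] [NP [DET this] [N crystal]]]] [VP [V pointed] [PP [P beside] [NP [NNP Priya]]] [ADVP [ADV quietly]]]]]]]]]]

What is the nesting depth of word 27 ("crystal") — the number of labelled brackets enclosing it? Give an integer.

11

Path from the root down to the word: S → VP → SBAR → S → VP → SBAR → S → NP → PP → NP → N. That is 11 enclosing brackets.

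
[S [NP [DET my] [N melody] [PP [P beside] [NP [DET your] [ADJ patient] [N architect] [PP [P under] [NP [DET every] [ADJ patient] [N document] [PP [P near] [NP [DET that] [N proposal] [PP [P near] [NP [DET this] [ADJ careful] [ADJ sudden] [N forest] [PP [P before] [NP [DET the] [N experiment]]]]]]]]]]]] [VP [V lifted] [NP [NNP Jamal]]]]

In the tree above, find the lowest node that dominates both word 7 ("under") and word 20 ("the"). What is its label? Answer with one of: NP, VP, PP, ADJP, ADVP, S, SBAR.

PP

Both words fall inside [PP under every patient document near that proposal near this careful sudden forest before the experiment] (words 7–21), and no smaller constituent contains them both. Label: PP.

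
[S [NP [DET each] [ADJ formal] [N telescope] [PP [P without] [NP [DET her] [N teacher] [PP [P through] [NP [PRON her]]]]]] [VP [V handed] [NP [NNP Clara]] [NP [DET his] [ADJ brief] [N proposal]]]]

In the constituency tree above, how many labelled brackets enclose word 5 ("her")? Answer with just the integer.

5

Counting open brackets not yet closed at "her": [S [NP [PP [NP [DET = 5.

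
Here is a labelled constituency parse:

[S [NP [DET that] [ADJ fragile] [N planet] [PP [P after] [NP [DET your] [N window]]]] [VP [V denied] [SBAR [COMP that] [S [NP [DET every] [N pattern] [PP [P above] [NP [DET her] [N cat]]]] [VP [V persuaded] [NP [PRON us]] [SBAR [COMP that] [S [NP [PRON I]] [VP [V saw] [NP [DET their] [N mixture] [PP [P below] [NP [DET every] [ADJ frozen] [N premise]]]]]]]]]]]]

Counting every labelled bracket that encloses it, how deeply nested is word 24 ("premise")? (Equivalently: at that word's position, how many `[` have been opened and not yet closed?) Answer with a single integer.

12

Path from the root down to the word: S → VP → SBAR → S → VP → SBAR → S → VP → NP → PP → NP → N. That is 12 enclosing brackets.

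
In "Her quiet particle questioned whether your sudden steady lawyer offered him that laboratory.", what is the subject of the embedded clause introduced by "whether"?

your sudden steady lawyer

The subject of the embedded clause introduced by "whether" is the NP immediately before the verb "offered": "your sudden steady lawyer".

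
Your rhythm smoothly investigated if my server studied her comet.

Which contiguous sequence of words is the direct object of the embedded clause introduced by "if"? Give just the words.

her comet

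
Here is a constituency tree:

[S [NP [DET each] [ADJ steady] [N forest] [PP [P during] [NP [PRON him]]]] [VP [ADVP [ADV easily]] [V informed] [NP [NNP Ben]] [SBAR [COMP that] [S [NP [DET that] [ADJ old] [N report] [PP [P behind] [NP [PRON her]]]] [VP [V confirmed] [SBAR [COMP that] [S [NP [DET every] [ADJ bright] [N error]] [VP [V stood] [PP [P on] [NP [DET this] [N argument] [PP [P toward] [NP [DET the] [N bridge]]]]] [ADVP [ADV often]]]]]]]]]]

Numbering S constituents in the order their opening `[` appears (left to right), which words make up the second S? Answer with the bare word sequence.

Opening `[S` markers occur at word positions 1, 10, 17; the second of these opens the constituent [S that old report behind her confirmed that every bright error stood on this argument toward the bridge often].

that old report behind her confirmed that every bright error stood on this argument toward the bridge often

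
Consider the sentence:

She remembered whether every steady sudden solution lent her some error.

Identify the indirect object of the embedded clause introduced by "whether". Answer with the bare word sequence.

her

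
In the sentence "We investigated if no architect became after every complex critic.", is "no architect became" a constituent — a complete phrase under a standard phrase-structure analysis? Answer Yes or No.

"no" belongs to the noun phrase "no architect" while "became" belongs to the verb phrase "became after every complex critic"; a span that runs across that boundary is not a single phrase.

No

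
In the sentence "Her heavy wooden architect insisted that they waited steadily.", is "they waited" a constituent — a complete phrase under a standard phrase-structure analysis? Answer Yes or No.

The sequence begins inside the noun phrase "they" and ends inside the verb phrase "waited steadily"; it crosses a phrase boundary, so no single node in the tree spans exactly those words.

No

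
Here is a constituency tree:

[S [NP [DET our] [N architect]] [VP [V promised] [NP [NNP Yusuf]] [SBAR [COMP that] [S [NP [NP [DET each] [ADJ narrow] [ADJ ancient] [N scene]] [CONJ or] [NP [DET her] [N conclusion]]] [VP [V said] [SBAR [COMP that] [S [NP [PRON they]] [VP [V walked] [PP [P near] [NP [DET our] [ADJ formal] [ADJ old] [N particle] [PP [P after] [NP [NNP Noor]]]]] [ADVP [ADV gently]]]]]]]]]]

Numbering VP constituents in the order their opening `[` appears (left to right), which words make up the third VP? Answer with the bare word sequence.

In left-to-right order the VP constituents are "promised Yusuf that each narrow ancient scene or her conclusion said that they walked near our formal old particle after Noor gently"; "said that they walked near our formal old particle after Noor gently"; "walked near our formal old particle after Noor gently". Number 3 is "walked near our formal old particle after Noor gently".

walked near our formal old particle after Noor gently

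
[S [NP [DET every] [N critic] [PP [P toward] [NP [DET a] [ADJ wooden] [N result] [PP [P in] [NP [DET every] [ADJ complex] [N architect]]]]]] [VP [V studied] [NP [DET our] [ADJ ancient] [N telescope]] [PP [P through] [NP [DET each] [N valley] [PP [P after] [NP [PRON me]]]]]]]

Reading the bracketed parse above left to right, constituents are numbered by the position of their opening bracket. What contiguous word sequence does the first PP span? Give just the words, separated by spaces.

Opening `[PP` markers occur at word positions 3, 7, 15, 18; the first of these opens the constituent [PP toward a wooden result in every complex architect].

toward a wooden result in every complex architect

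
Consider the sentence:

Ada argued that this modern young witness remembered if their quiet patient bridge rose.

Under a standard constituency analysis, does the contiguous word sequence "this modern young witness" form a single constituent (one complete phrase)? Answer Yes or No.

Yes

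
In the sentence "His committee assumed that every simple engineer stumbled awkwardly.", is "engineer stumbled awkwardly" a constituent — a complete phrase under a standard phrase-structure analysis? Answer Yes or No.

No

"engineer" belongs to the noun phrase "every simple engineer" while "awkwardly" belongs to the verb phrase "stumbled awkwardly"; a span that runs across that boundary is not a single phrase.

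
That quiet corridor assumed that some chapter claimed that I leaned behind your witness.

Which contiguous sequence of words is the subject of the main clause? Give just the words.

that quiet corridor

"that quiet corridor" is the NP that combines with the VP headed by "assumed" to form the main clause — the subject.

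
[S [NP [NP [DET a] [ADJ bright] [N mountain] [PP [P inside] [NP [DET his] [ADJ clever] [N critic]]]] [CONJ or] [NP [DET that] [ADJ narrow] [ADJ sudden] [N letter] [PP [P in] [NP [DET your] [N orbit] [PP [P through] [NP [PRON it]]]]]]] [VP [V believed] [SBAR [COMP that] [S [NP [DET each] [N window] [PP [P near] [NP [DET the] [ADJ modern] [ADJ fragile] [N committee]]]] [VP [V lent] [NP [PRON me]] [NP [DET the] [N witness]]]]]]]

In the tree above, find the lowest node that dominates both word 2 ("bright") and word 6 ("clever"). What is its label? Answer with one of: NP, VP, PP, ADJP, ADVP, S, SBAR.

NP

Word 2 lies under S → NP → NP → ADJ; word 6 lies under S → NP → NP → PP → NP → ADJ. The lowest shared node is the NP.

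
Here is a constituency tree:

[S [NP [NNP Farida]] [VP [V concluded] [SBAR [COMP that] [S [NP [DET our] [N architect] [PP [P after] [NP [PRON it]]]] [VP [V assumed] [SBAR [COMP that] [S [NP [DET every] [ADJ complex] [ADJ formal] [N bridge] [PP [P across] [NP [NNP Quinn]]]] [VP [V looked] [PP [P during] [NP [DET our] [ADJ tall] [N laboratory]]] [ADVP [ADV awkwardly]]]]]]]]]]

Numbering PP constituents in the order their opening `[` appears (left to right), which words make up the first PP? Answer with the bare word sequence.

In left-to-right order the PP constituents are "after it"; "across Quinn"; "during our tall laboratory". Number 1 is "after it".

after it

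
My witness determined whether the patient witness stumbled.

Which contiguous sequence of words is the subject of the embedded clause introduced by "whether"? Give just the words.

the patient witness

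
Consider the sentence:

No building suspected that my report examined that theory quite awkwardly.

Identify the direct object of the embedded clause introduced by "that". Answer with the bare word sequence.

that theory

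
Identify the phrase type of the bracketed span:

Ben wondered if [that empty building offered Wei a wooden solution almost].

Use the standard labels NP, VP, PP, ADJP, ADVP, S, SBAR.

The bracketed span "that empty building offered Wei a wooden solution almost" is headed by "offered", making it a clause (S).

S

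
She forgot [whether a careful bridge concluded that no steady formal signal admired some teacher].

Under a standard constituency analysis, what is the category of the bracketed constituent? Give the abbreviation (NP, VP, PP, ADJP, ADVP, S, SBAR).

SBAR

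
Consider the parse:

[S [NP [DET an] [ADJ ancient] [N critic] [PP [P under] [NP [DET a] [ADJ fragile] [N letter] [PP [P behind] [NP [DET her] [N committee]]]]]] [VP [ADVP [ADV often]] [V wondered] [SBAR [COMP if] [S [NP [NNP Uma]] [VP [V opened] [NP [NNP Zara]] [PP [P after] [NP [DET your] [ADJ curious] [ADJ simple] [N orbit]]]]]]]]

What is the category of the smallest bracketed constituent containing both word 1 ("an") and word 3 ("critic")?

NP

Word 1 lies under S → NP → DET; word 3 lies under S → NP → N. The lowest shared node is the NP.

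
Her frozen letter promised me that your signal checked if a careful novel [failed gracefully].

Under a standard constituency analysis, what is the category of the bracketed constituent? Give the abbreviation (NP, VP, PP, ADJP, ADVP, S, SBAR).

VP

The bracketed span "failed gracefully" is headed by "failed", making it a verb phrase (VP).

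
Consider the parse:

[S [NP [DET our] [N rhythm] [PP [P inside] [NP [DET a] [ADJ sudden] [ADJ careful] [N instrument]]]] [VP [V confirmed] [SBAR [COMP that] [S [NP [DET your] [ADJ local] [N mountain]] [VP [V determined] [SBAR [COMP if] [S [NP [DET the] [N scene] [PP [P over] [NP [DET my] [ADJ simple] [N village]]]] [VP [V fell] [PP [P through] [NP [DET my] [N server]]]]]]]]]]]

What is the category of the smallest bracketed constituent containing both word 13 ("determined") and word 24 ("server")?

VP

Both words fall inside [VP determined if the scene over my simple village fell through my server] (words 13–24), and no smaller constituent contains them both. Label: VP.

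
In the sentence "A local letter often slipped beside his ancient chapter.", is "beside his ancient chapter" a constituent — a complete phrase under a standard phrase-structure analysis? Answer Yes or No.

Yes

"beside his ancient chapter" is exactly the prepositional phrase [PP beside his ancient chapter], a complete constituent.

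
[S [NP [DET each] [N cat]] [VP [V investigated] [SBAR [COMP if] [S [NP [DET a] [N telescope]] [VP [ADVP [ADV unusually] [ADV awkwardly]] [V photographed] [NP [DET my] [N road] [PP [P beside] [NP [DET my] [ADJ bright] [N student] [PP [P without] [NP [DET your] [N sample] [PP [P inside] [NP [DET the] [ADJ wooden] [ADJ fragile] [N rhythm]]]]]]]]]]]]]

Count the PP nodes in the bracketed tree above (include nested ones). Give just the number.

The PP constituents are: [PP beside my bright student without your sample inside the wooden fragile rhythm]; [PP without your sample inside the wooden fragile rhythm]; [PP inside the wooden fragile rhythm]. Total: 3.

3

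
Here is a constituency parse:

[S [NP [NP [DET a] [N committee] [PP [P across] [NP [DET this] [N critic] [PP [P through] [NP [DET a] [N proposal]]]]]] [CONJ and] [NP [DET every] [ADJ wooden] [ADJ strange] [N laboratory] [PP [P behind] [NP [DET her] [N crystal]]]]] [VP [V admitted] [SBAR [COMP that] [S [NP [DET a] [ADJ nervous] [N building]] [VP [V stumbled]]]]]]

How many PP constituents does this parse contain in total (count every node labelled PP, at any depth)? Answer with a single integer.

3

Listing each PP by its span: [PP across this critic through a proposal]; [PP through a proposal]; [PP behind her crystal] — that makes 3.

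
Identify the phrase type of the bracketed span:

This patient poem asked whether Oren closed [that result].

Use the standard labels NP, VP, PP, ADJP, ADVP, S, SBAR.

NP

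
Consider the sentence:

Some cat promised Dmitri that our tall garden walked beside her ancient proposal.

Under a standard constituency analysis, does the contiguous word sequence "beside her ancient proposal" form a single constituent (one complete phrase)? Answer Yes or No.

Yes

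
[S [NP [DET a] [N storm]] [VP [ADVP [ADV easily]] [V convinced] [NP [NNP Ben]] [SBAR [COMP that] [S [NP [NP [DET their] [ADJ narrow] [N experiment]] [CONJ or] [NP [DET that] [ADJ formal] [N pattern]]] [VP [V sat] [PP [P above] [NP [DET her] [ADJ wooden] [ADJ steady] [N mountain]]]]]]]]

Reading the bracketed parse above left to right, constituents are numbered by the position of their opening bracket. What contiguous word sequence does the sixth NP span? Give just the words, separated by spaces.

her wooden steady mountain

In left-to-right order the NP constituents are "a storm"; "Ben"; "their narrow experiment or that formal pattern"; "their narrow experiment"; "that formal pattern"; "her wooden steady mountain". Number 6 is "her wooden steady mountain".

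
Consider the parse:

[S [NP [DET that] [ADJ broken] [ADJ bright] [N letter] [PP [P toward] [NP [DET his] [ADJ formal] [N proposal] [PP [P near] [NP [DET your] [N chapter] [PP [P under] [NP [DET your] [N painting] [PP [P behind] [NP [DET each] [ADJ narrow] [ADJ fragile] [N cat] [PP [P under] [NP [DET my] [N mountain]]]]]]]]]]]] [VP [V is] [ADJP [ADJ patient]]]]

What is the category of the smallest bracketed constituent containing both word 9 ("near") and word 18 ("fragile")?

PP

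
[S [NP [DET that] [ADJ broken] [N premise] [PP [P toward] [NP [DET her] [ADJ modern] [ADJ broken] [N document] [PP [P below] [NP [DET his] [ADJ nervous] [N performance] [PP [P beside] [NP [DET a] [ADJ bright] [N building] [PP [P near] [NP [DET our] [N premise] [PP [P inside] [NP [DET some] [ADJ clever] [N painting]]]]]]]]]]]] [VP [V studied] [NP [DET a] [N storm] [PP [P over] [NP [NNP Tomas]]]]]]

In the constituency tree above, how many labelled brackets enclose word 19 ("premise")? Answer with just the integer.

11

Path from the root down to the word: S → NP → PP → NP → PP → NP → PP → NP → PP → NP → N. That is 11 enclosing brackets.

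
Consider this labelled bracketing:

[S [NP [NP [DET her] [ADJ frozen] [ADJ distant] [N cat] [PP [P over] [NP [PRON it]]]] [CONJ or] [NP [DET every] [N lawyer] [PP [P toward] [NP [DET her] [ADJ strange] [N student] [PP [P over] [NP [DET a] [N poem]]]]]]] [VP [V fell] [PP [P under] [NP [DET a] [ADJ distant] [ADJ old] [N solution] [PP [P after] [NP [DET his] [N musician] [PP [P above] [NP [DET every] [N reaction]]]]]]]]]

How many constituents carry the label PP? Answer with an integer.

6

Scanning left to right, an opening `[PP` appears at word positions 5, 10, 14, 18, 23, 26 — 6 in total.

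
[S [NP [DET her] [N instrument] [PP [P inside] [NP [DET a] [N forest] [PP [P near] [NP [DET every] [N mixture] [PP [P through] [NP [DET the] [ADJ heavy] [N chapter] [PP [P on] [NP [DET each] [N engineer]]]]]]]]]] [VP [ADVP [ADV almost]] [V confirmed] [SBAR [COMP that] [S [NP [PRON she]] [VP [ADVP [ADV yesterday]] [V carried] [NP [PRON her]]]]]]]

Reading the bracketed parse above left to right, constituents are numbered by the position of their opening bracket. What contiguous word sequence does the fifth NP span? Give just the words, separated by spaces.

In left-to-right order the NP constituents are "her instrument inside a forest near every mixture through the heavy chapter on each engineer"; "a forest near every mixture through the heavy chapter on each engineer"; "every mixture through the heavy chapter on each engineer"; "the heavy chapter on each engineer"; "each engineer"; "she"; "her". Number 5 is "each engineer".

each engineer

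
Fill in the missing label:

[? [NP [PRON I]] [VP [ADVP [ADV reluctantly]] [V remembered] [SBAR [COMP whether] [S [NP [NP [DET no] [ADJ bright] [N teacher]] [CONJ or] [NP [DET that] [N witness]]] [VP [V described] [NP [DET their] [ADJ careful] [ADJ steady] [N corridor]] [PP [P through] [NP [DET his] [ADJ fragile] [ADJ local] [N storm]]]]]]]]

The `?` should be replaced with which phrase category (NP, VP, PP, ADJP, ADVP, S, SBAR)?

S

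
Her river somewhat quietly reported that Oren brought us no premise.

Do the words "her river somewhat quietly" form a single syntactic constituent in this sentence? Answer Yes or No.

"her" belongs to the noun phrase "her river" while "quietly" belongs to the verb phrase "somewhat quietly reported that Oren brought us no premise"; a span that runs across that boundary is not a single phrase.

No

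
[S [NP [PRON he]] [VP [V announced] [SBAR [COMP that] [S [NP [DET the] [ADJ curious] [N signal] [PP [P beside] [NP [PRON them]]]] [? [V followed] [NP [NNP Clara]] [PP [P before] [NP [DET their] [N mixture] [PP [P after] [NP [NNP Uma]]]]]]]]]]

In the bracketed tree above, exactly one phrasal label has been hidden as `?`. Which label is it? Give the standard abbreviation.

VP

A constituent whose immediate children are V 'followed', NP, PP is a verb phrase: VP.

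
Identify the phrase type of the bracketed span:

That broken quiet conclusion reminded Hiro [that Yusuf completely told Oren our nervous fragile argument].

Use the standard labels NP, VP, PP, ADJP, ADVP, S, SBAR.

"that" is the head of the bracketed span, so the span is a subordinate clause: SBAR.

SBAR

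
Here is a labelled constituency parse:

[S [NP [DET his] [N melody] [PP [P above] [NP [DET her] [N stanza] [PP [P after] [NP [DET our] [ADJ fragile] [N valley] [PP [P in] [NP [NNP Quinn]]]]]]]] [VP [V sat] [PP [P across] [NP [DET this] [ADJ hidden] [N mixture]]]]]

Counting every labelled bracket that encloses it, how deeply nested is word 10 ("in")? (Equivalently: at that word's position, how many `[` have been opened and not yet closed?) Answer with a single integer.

8

The word sits inside P, which is inside PP, inside NP, inside PP, inside NP, inside PP, inside NP, inside S — 8 brackets in all.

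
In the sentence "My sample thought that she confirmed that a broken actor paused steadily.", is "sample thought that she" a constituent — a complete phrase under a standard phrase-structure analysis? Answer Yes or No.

No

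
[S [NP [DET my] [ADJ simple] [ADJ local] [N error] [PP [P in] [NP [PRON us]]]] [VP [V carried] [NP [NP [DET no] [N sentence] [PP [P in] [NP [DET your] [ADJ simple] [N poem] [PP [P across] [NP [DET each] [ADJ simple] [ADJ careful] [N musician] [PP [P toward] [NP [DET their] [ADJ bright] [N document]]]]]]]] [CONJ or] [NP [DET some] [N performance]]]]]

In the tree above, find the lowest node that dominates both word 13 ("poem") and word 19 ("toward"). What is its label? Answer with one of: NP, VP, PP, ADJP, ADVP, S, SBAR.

NP

Both words fall inside [NP your simple poem across each simple careful musician toward their bright document] (words 11–22), and no smaller constituent contains them both. Label: NP.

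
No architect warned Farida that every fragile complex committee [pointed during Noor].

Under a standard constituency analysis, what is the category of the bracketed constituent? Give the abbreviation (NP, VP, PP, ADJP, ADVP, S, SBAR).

The bracketed span "pointed during Noor" is headed by "pointed", making it a verb phrase (VP).

VP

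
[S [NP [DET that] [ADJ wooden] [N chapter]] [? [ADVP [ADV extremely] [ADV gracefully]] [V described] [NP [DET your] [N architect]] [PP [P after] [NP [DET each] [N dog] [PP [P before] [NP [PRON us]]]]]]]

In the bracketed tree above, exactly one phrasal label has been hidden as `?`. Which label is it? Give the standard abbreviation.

Looking at what the `?` directly dominates — ADVP, V 'described', NP, PP — this is a verb phrase (VP).

VP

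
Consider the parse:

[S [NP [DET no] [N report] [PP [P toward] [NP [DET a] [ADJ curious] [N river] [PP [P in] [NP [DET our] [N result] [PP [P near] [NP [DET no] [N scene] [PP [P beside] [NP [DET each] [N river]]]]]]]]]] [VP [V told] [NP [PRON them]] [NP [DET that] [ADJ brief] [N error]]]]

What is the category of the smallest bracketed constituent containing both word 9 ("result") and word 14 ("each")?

NP

Word 9 lies under S → NP → PP → NP → PP → NP → N; word 14 lies under S → NP → PP → NP → PP → NP → PP → NP → PP → NP → DET. The lowest shared node is the NP.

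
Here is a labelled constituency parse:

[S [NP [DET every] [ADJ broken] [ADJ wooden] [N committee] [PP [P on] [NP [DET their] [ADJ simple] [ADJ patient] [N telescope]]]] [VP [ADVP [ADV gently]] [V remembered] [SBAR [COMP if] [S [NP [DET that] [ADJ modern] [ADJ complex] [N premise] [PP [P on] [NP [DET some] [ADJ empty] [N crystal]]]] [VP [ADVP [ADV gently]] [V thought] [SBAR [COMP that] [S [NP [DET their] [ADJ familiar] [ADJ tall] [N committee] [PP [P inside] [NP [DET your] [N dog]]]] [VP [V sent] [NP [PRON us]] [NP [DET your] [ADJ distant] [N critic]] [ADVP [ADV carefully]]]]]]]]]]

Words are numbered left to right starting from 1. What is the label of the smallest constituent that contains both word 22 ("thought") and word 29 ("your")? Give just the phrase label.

VP

Both words fall inside [VP gently thought that their familiar tall committee inside your dog sent us your distant critic carefully] (words 21–36), and no smaller constituent contains them both. Label: VP.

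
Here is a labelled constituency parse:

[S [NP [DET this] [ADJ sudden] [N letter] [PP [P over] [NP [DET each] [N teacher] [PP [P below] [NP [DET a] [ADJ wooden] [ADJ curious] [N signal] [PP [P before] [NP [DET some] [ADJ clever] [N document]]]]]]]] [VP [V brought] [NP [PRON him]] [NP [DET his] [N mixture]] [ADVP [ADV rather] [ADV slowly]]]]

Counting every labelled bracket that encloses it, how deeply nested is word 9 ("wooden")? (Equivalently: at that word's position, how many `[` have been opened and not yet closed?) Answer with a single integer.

7

The word sits inside ADJ, which is inside NP, inside PP, inside NP, inside PP, inside NP, inside S — 7 brackets in all.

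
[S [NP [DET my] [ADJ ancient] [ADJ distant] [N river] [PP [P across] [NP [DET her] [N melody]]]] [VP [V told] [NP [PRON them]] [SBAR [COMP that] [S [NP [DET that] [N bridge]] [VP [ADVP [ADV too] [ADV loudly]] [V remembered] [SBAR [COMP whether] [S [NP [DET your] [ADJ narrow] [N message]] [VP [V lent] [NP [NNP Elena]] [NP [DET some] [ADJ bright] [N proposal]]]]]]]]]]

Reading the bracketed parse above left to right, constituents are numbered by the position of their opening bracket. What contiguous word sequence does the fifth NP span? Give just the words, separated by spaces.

your narrow message

Opening `[NP` markers occur at word positions 1, 6, 9, 11, 17, 21, 22; the fifth of these opens the constituent [NP your narrow message].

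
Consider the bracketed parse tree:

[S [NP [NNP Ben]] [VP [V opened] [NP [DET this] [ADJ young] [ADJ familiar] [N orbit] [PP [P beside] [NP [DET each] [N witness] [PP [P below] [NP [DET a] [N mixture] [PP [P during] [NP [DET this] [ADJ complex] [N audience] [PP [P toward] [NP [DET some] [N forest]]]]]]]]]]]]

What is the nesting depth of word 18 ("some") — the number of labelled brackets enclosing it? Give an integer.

12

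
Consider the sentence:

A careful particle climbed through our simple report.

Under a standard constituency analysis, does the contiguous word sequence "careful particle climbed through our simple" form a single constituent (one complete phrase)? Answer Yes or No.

The smallest constituent containing the whole sequence is the clause [S a careful particle climbed through our simple report], but the sequence is only part of it — it straddles the boundary between noun phrase "a careful particle" and verb phrase "climbed through our simple report".

No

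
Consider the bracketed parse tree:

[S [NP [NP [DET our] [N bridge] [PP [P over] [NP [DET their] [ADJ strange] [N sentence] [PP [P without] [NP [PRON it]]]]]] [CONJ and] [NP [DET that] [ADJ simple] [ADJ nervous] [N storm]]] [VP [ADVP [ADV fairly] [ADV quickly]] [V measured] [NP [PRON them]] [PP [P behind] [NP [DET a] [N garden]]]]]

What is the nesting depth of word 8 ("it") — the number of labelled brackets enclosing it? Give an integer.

8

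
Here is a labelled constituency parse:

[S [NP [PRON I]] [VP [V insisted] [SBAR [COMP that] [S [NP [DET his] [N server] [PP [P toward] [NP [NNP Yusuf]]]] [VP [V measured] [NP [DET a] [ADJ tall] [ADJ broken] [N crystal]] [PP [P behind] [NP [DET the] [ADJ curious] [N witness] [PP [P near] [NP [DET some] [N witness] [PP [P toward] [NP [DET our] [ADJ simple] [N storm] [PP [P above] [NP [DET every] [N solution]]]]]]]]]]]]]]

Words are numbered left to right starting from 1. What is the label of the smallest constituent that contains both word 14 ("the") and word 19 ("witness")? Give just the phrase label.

Both words fall inside [NP the curious witness near some witness toward our simple storm above every solution] (words 14–26), and no smaller constituent contains them both. Label: NP.

NP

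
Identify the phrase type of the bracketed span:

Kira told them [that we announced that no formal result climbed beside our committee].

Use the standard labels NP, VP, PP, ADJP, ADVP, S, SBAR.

SBAR

The span is built around the complementizer "that" — a subordinate clause (SBAR).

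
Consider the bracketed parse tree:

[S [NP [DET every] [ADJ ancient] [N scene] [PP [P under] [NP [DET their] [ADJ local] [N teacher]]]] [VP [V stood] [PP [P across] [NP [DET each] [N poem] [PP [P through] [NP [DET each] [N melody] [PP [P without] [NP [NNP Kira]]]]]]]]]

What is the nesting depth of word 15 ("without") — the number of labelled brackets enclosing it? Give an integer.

8

Counting open brackets not yet closed at "without": [S [VP [PP [NP [PP [NP [PP [P = 8.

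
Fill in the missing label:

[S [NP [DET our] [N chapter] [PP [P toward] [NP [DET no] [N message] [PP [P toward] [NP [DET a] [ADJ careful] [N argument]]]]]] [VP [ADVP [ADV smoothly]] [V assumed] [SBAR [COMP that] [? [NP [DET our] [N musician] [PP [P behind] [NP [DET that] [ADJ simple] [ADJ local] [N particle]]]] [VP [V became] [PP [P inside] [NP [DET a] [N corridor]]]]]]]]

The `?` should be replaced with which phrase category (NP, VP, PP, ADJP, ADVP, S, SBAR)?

The `?` node immediately contains: NP, VP. That is the internal structure of a clause, so the label is S.

S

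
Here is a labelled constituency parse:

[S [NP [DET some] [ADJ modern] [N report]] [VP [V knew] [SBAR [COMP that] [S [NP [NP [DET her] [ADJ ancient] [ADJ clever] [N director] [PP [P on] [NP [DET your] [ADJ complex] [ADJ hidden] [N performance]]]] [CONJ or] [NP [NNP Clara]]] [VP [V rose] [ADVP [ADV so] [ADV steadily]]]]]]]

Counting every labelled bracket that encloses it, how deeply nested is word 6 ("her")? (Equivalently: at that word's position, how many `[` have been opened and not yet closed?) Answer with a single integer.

7

The word sits inside DET, which is inside NP, inside NP, inside S, inside SBAR, inside VP, inside S — 7 brackets in all.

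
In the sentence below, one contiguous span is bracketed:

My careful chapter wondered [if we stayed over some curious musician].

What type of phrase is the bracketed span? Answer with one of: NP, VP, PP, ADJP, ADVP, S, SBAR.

The span is built around the complementizer "if" — a subordinate clause (SBAR).

SBAR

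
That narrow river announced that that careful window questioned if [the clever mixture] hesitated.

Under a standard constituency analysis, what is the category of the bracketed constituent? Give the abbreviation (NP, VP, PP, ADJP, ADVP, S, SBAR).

NP

The bracketed span "the clever mixture" is headed by "mixture", making it a noun phrase (NP).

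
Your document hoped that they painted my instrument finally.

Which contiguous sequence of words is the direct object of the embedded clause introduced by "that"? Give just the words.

The verb of the embedded clause introduced by "that" is "painted"; its direct object is the NP "my instrument".

my instrument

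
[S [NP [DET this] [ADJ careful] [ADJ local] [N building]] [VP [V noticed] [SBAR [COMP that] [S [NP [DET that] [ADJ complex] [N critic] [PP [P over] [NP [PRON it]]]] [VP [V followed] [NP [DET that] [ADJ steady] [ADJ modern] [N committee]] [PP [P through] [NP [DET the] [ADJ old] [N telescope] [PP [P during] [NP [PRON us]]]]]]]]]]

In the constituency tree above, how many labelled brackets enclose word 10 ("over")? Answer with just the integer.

The word sits inside P, which is inside PP, inside NP, inside S, inside SBAR, inside VP, inside S — 7 brackets in all.

7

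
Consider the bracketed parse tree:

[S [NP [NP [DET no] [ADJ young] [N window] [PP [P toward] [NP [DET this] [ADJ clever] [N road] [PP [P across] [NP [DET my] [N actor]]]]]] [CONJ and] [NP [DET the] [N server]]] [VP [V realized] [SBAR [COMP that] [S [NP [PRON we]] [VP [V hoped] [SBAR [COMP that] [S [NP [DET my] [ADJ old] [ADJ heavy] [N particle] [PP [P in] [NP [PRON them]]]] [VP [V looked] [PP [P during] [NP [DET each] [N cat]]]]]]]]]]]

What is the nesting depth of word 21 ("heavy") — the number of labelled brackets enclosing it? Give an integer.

9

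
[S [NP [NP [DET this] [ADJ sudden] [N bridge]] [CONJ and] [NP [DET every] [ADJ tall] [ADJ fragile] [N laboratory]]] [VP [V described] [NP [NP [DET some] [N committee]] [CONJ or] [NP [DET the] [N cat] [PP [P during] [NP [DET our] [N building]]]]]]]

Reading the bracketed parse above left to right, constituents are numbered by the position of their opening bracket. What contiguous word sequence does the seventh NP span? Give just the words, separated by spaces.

our building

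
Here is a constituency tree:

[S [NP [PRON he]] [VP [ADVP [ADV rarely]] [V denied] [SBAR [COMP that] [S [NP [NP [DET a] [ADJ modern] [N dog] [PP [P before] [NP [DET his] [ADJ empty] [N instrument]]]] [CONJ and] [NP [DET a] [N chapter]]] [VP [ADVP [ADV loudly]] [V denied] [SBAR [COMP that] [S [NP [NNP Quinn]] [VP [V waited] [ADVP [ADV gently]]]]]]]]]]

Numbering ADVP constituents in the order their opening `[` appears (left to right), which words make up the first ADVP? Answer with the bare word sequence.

rarely

Opening `[ADVP` markers occur at word positions 2, 15, 20; the first of these opens the constituent [ADVP rarely].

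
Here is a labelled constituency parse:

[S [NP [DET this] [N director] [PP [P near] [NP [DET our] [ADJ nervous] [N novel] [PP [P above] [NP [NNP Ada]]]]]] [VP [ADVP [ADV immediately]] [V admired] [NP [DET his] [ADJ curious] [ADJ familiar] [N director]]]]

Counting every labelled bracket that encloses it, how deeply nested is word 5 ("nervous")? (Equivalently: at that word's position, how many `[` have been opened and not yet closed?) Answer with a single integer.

5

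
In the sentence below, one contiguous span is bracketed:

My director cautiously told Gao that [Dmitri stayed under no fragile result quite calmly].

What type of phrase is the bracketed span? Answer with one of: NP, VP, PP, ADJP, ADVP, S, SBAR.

S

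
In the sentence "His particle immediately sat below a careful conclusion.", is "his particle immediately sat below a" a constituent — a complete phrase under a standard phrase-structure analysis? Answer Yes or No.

The smallest constituent containing the whole sequence is the clause [S his particle immediately sat below a careful conclusion], but the sequence is only part of it — it straddles the boundary between noun phrase "his particle" and verb phrase "immediately sat below a careful conclusion".

No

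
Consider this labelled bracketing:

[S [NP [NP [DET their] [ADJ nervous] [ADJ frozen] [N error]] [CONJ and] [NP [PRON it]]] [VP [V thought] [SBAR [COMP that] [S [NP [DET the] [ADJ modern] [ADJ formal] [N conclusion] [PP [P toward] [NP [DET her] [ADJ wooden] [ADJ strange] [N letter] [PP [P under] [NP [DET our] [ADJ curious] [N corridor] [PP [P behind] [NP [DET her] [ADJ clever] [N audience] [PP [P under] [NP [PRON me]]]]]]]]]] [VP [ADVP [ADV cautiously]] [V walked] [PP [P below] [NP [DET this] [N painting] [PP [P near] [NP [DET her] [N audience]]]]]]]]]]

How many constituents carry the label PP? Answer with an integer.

Scanning left to right, an opening `[PP` appears at word positions 13, 18, 22, 26, 30, 33 — 6 in total.

6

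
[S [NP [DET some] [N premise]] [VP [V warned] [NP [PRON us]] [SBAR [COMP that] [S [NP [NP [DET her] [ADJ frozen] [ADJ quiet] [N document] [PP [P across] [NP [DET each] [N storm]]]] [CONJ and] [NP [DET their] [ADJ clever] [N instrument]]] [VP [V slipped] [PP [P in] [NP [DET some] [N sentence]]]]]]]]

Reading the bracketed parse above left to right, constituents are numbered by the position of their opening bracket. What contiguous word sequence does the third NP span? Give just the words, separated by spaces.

In left-to-right order the NP constituents are "some premise"; "us"; "her frozen quiet document across each storm and their clever instrument"; "her frozen quiet document across each storm"; "each storm"; "their clever instrument"; "some sentence". Number 3 is "her frozen quiet document across each storm and their clever instrument".

her frozen quiet document across each storm and their clever instrument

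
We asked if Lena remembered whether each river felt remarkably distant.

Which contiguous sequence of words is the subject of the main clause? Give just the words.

we

The subject of the main clause is the NP immediately before the verb "asked": "we".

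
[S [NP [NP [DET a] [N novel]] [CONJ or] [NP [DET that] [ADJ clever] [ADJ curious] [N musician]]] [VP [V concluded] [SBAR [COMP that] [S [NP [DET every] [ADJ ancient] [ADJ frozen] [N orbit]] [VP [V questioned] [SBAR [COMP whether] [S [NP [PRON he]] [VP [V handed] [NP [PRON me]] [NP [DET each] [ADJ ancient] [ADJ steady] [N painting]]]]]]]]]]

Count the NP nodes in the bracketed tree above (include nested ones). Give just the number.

7

Listing each NP by its span: [NP a novel or that clever curious musician]; [NP a novel]; [NP that clever curious musician]; [NP every ancient frozen orbit]; [NP he]; [NP me] … — that makes 7.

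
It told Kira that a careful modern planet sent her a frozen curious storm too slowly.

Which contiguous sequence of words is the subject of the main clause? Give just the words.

it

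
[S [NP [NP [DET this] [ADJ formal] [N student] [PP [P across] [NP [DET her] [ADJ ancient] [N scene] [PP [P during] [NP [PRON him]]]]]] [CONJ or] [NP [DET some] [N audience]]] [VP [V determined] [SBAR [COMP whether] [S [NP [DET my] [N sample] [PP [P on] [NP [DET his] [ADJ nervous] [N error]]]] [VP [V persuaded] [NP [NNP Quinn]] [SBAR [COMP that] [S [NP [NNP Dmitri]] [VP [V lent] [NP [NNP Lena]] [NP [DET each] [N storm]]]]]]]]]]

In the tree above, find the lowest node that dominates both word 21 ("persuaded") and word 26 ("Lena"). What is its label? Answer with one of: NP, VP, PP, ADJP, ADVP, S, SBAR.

VP

Word 21 lies under S → VP → SBAR → S → VP → V; word 26 lies under S → VP → SBAR → S → VP → SBAR → S → VP → NP → NNP. The lowest shared node is the VP.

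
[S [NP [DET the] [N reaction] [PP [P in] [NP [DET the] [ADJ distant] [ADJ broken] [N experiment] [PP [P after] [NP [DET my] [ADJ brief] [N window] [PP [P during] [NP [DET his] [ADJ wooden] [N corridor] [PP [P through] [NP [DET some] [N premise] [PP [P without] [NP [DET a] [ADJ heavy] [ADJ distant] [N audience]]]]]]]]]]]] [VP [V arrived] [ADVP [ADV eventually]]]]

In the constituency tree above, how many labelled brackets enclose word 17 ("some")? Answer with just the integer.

11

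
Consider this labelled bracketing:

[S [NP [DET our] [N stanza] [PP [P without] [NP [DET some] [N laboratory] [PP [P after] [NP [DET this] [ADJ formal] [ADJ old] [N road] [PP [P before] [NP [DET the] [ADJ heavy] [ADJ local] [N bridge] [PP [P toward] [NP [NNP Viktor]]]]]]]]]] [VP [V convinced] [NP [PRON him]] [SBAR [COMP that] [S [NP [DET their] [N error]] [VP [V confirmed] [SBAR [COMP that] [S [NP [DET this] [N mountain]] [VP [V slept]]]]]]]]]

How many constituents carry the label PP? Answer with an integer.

4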